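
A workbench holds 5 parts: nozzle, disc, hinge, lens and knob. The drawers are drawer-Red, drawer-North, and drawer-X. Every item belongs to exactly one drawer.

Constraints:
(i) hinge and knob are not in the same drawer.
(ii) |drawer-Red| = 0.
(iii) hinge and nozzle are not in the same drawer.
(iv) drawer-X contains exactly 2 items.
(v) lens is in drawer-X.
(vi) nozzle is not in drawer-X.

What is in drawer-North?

From (v): lens ∈ drawer-X.
From (vi): nozzle ∉ drawer-X.
(ii): drawer-Red already has 0, so the rest are out.
Only one drawer left: nozzle ∈ drawer-North.
(iii): hinge ∉ drawer-North.
Only one drawer left: hinge ∈ drawer-X.
(i): knob ∉ drawer-X.
(iv): drawer-X already has 2, so the rest are out.
Only one drawer left: disc ∈ drawer-North.
Only one drawer left: knob ∈ drawer-North.

drawer-North = {disc, knob, nozzle}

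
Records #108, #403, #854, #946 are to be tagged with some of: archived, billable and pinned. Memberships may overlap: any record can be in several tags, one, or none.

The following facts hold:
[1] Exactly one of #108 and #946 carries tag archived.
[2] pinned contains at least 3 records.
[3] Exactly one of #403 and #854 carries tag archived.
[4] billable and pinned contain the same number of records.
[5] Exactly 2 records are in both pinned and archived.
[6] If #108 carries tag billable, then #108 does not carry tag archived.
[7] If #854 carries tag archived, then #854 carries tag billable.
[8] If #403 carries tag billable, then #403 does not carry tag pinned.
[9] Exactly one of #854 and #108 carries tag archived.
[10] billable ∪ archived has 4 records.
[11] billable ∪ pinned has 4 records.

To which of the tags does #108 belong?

#108: billable, pinned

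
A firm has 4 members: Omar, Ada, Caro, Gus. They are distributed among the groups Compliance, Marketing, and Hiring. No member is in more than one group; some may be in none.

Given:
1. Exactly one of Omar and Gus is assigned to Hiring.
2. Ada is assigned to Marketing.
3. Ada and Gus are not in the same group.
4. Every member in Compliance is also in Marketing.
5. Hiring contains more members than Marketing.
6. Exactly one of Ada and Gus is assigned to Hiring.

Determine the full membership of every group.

From (2): Ada ∈ Marketing.
(3): Gus ∉ Marketing.
(4) contrapositive: Gus ∉ Compliance.
(6) (exactly one): Gus ∈ Hiring.
(1) (exactly one): Omar ∉ Hiring.
Suppose Omar ∈ Compliance: no assignment then satisfies all the clues, so Omar ∉ Compliance.

Compliance = {}; Marketing = {Ada}; Hiring = {Caro, Gus}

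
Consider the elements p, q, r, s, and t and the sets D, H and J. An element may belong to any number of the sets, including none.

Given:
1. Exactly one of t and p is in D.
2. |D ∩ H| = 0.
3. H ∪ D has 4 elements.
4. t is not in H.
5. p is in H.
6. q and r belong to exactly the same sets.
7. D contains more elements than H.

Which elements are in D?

D = {q, r, t}

From (4): t ∉ H.
From (5): p ∈ H.
Suppose p ∈ D: no assignment then satisfies all the clues, so p ∉ D.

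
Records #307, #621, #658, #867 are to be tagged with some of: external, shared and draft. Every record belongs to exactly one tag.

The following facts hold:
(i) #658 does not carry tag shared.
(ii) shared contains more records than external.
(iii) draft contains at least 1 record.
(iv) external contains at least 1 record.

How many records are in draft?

1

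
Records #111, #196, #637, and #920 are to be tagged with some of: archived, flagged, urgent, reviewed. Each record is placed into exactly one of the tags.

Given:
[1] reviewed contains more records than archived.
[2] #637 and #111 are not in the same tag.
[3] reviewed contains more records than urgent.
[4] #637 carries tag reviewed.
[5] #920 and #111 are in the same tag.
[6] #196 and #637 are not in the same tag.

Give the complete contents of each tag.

archived = {}; flagged = {#111, #196, #920}; urgent = {}; reviewed = {#637}

From (4): #637 ∈ reviewed.
(2): #111 ∉ reviewed.
(5): #920 matches #111: #920 ∉ reviewed.
(6): #196 ∉ reviewed.
Suppose #111 ∈ archived: no assignment then satisfies all the clues, so #111 ∉ archived.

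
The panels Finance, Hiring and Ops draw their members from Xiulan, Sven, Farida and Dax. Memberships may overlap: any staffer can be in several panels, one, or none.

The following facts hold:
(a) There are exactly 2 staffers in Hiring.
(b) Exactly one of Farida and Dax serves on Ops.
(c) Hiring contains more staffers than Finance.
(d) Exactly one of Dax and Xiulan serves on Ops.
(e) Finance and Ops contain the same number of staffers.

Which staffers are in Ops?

Ops = {Dax}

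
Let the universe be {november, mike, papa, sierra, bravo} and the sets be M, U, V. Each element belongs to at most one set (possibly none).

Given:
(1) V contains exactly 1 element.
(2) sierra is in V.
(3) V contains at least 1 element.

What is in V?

From (2): sierra ∈ V.
(1): V already has 1, so the rest are out.

V = {sierra}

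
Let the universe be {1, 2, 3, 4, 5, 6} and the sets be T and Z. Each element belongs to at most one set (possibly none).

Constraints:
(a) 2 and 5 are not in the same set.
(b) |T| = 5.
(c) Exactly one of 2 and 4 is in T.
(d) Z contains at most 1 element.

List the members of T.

T = {1, 3, 4, 5, 6}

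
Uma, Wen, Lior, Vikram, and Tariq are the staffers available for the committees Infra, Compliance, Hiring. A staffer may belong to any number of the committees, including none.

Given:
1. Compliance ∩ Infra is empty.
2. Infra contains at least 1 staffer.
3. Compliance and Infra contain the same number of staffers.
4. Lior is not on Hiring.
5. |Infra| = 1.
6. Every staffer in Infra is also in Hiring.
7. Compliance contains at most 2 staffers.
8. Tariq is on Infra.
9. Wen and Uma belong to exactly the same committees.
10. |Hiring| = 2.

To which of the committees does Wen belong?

Wen: none

From (4): Lior ∉ Hiring.
From (8): Tariq ∈ Infra.
(1) (disjoint): Tariq ∉ Compliance.
(5): Infra already has 1, so the rest are out.
(6) with Tariq ∈ Infra: Tariq ∈ Hiring.
Suppose Wen ∈ Compliance: no assignment then satisfies all the clues, so Wen ∉ Compliance.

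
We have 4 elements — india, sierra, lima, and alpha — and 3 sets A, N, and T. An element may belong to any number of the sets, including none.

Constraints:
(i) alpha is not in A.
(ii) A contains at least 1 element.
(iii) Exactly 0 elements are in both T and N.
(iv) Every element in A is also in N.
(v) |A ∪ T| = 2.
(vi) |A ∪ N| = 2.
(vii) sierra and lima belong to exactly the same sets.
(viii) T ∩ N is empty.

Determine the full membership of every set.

A = {lima, sierra}; N = {lima, sierra}; T = {}

From (i): alpha ∉ A.
Suppose india ∈ A: no assignment then satisfies all the clues, so india ∉ A.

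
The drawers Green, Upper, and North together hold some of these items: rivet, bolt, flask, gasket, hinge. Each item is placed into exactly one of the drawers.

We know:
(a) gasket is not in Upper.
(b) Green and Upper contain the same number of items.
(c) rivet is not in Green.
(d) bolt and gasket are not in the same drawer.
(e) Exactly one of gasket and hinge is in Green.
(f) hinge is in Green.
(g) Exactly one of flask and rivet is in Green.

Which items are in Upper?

Upper = {bolt, rivet}

From (a): gasket ∉ Upper.
From (c): rivet ∉ Green.
From (f): hinge ∈ Green.
(e) (exactly one): gasket ∉ Green.
(g) (exactly one): flask ∈ Green.
Only one drawer left: gasket ∈ North.
(d): bolt ∉ North.
Suppose rivet ∉ Upper: no assignment then satisfies all the clues, so rivet ∈ Upper.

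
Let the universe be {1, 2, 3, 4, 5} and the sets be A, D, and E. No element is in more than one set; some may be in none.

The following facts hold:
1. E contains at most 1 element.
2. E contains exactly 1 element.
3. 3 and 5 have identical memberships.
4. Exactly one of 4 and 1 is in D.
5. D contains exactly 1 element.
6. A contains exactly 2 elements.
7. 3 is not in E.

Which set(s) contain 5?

From (7): 3 ∉ E.
(3): 5 matches 3: 5 ∉ E.
Suppose 5 ∉ A: no assignment then satisfies all the clues, so 5 ∈ A.

5: A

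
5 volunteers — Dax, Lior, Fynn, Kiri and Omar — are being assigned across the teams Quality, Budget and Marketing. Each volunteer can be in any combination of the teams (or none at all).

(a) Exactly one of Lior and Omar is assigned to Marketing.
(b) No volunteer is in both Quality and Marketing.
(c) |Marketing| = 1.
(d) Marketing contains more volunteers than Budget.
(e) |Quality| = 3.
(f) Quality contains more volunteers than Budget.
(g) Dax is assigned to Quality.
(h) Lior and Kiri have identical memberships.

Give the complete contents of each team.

Quality = {Dax, Kiri, Lior}; Budget = {}; Marketing = {Omar}

From (g): Dax ∈ Quality.
(b) (disjoint): Dax ∉ Marketing.
Suppose Dax ∈ Budget: no assignment then satisfies all the clues, so Dax ∉ Budget.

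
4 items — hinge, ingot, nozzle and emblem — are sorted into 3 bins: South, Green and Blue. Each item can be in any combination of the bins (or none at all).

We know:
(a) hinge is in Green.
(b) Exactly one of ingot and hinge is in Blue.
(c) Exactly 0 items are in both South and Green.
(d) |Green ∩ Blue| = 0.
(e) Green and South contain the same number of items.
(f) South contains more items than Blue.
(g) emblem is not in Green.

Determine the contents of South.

South = {emblem, ingot}

From (a): hinge ∈ Green.
From (g): emblem ∉ Green.
Suppose hinge ∈ South: no assignment then satisfies all the clues, so hinge ∉ South.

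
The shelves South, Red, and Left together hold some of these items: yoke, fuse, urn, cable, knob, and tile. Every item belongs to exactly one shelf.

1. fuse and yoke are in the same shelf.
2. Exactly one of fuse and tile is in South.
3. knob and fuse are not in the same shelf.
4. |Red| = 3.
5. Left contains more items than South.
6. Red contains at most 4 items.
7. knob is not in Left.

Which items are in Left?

From (7): knob ∉ Left.
Suppose yoke ∉ Left: no assignment then satisfies all the clues, so yoke ∈ Left.

Left = {fuse, yoke}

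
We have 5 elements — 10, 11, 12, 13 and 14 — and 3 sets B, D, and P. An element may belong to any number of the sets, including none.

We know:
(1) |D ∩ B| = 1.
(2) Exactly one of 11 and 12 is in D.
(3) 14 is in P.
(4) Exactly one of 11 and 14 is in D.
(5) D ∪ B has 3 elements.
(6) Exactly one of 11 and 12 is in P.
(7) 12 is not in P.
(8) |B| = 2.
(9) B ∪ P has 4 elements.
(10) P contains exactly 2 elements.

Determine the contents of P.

P = {11, 14}

From (3): 14 ∈ P.
From (7): 12 ∉ P.
(6) (exactly one): 11 ∈ P.
(10): P already has 2, so the rest are out.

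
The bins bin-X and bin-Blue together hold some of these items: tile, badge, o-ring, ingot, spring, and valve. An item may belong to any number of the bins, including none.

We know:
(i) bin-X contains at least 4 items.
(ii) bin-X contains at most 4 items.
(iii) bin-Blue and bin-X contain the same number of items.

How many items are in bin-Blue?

4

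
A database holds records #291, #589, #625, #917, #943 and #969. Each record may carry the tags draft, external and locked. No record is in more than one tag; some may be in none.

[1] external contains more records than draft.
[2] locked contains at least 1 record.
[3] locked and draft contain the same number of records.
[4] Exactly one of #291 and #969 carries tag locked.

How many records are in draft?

1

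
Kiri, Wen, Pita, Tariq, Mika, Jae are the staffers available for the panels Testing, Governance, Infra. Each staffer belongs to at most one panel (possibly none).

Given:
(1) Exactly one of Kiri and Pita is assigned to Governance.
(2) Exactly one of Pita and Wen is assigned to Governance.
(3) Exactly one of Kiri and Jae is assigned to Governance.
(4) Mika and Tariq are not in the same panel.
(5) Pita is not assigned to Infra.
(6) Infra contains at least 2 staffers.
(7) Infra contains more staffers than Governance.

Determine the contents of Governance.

Governance = {Jae, Pita}

From (5): Pita ∉ Infra.
Suppose Kiri ∈ Governance: no assignment then satisfies all the clues, so Kiri ∉ Governance.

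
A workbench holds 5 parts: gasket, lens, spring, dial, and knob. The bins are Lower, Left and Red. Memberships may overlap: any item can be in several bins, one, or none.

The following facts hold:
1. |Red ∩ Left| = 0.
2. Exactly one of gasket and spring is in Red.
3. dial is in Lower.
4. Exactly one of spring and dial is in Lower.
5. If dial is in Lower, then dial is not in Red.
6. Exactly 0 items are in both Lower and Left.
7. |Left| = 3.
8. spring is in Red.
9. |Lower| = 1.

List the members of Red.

Red = {spring}

From (3): dial ∈ Lower.
From (8): spring ∈ Red.
(2) (exactly one): gasket ∉ Red.
(4) (exactly one): spring ∉ Lower.
(5): dial ∉ Red.
(9): Lower already has 1, so the rest are out.
Suppose lens ∈ Red: no assignment then satisfies all the clues, so lens ∉ Red.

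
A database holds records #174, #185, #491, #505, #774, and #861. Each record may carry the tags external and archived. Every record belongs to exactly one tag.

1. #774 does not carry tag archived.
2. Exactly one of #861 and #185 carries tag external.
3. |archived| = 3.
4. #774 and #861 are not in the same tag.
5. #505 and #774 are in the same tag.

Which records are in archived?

From (1): #774 ∉ archived.
(5): #505 matches #774: #505 ∉ archived.
Only one tag left: #505 ∈ external.
Only one tag left: #774 ∈ external.
(4): #861 ∉ external.
Only one tag left: #861 ∈ archived.
(2) (exactly one): #185 ∈ external.
(3): only 3 candidates remain for archived, so all are in.

archived = {#174, #491, #861}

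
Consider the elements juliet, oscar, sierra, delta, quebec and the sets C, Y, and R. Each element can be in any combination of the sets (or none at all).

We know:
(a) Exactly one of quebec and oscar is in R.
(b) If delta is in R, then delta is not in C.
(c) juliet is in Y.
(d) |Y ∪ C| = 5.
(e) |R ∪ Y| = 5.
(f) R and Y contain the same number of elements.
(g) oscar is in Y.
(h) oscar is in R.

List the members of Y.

Y = {delta, juliet, oscar, quebec}

From (c): juliet ∈ Y.
From (g): oscar ∈ Y.
From (h): oscar ∈ R.
(a) (exactly one): quebec ∉ R.
Suppose sierra ∈ Y: no assignment then satisfies all the clues, so sierra ∉ Y.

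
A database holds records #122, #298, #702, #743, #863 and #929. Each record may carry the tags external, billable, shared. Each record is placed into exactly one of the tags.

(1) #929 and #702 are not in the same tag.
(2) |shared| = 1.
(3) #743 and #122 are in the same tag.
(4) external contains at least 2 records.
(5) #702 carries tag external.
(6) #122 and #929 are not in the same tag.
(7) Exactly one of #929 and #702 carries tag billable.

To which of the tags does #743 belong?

From (5): #702 ∈ external.
(1): #929 ∉ external.
(7) (exactly one): #929 ∈ billable.
(6): #122 ∉ billable.
(3): #743 matches #122: #743 ∉ billable.
Suppose #743 ∉ external: no assignment then satisfies all the clues, so #743 ∈ external.

#743: external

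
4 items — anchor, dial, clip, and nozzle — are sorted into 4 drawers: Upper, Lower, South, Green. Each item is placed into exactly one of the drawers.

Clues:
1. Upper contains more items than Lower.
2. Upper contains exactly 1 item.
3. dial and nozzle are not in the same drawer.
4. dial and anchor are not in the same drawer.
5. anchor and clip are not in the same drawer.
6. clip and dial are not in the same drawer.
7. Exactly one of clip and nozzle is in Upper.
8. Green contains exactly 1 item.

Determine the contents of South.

South = {anchor, nozzle}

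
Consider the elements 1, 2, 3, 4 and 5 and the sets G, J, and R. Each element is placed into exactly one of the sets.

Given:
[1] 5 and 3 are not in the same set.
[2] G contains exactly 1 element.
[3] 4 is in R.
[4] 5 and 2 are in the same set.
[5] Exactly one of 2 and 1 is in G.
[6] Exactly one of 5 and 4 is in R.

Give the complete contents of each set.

From (3): 4 ∈ R.
(6) (exactly one): 5 ∉ R.
(4): 2 matches 5: 2 ∉ R.
Suppose 1 ∉ G: no assignment then satisfies all the clues, so 1 ∈ G.

G = {1}; J = {2, 5}; R = {3, 4}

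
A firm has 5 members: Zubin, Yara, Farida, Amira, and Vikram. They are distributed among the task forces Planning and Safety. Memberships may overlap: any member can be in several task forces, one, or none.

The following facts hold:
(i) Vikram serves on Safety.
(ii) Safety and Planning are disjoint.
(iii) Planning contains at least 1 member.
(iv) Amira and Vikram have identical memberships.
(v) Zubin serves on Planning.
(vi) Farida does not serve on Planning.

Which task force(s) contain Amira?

Amira: Safety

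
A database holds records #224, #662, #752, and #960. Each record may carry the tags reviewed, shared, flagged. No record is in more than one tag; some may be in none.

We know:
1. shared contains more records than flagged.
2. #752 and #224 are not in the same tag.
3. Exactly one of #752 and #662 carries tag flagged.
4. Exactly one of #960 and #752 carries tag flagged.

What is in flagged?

flagged = {#752}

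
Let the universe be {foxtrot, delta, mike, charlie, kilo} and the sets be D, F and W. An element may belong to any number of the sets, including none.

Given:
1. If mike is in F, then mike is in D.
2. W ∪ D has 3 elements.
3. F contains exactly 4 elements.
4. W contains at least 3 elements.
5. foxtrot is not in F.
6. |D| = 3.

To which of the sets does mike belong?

From (5): foxtrot ∉ F.
(3): only 4 candidates remain for F, so all are in.
(1): mike ∈ D.
Suppose mike ∉ W: no assignment then satisfies all the clues, so mike ∈ W.

mike: D, F, W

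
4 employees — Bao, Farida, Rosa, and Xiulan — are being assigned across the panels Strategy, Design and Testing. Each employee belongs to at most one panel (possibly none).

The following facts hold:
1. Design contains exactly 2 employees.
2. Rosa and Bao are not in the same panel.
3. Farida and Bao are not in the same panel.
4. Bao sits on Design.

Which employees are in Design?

Design = {Bao, Xiulan}

From (4): Bao ∈ Design.
(2): Rosa ∉ Design.
(3): Farida ∉ Design.
(1): only 2 candidates remain for Design, so all are in.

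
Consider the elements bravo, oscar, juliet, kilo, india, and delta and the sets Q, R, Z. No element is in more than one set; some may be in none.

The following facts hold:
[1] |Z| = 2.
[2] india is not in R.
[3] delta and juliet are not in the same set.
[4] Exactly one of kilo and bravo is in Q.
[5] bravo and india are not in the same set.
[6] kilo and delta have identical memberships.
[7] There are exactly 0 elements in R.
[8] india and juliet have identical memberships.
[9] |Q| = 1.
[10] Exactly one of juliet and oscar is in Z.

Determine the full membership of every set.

Q = {bravo}; R = {}; Z = {india, juliet}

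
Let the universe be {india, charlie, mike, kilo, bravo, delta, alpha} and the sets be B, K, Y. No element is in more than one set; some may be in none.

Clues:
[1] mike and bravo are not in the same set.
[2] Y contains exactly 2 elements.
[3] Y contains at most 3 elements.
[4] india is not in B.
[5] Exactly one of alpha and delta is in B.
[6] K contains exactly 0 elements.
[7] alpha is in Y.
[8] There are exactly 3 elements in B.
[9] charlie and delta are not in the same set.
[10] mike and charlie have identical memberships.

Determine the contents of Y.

Y = {alpha, india}

From (4): india ∉ B.
From (7): alpha ∈ Y.
(5) (exactly one): delta ∈ B.
(6): K already has 0, so the rest are out.
(9): charlie ∉ B.
(10): mike matches charlie: mike ∉ B.
(8): only 3 candidates remain for B, so all are in.
Suppose india ∉ Y: no assignment then satisfies all the clues, so india ∈ Y.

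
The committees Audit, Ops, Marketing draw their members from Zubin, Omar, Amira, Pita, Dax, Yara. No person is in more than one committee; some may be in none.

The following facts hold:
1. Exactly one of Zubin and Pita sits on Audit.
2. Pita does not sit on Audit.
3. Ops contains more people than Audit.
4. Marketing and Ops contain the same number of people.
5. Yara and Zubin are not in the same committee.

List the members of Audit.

Audit = {Zubin}

From (2): Pita ∉ Audit.
(1) (exactly one): Zubin ∈ Audit.
(5): Yara ∉ Audit.
Suppose Omar ∈ Audit: no assignment then satisfies all the clues, so Omar ∉ Audit.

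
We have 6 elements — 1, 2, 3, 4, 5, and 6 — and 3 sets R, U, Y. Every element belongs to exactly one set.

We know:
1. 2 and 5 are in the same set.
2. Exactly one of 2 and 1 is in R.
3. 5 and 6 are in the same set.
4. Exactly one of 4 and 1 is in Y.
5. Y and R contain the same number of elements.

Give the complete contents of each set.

R = {1}; U = {2, 3, 5, 6}; Y = {4}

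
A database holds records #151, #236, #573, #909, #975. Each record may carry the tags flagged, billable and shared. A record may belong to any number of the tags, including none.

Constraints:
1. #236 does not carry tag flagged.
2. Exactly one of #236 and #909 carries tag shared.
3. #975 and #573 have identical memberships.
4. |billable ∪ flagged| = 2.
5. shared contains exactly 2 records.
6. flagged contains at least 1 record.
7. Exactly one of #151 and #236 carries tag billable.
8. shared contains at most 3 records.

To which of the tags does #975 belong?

#975: none

From (1): #236 ∉ flagged.
Suppose #975 ∈ flagged: no assignment then satisfies all the clues, so #975 ∉ flagged.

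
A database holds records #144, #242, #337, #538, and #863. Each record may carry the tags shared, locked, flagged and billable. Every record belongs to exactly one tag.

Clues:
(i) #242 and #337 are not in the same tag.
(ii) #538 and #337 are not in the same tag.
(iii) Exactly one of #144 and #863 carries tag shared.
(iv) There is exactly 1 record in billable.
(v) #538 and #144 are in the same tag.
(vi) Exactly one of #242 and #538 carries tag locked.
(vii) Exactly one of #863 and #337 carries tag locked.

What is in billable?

billable = {#337}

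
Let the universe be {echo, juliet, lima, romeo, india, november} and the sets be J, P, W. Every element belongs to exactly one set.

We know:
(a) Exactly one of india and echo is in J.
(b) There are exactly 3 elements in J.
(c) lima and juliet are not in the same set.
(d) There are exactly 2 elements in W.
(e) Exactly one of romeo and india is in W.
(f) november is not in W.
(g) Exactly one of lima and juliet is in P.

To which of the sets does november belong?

november: J

From (f): november ∉ W.
Suppose november ∉ J: no assignment then satisfies all the clues, so november ∈ J.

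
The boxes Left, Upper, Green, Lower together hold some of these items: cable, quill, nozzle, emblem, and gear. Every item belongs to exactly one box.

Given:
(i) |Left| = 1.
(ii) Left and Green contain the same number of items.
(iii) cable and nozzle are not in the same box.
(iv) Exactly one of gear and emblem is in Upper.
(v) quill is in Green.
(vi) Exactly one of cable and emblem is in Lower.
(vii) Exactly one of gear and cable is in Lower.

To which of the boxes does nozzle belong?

nozzle: Upper

From (v): quill ∈ Green.
Suppose nozzle ∈ Left: no assignment then satisfies all the clues, so nozzle ∉ Left.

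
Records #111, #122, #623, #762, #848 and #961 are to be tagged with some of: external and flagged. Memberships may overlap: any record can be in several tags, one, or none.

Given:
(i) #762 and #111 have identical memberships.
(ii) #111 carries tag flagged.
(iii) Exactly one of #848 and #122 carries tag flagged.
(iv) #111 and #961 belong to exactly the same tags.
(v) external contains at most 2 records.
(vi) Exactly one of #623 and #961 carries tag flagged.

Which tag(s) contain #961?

#961: flagged

From (ii): #111 ∈ flagged.
(i): #762 matches #111: #762 ∈ flagged.
(iv): #961 matches #111: #961 ∈ flagged.
(vi) (exactly one): #623 ∉ flagged.
Suppose #961 ∈ external: no assignment then satisfies all the clues, so #961 ∉ external.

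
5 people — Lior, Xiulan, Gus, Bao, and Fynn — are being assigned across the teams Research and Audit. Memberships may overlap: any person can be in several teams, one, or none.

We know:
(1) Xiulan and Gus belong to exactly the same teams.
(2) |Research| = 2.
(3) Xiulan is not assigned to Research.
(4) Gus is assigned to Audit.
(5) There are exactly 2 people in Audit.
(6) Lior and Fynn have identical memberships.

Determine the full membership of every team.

Research = {Fynn, Lior}; Audit = {Gus, Xiulan}

From (3): Xiulan ∉ Research.
From (4): Gus ∈ Audit.
(1): Gus matches Xiulan: Gus ∉ Research.
(1): Xiulan matches Gus: Xiulan ∈ Audit.
(5): Audit already has 2, so the rest are out.
Suppose Lior ∉ Research: no assignment then satisfies all the clues, so Lior ∈ Research.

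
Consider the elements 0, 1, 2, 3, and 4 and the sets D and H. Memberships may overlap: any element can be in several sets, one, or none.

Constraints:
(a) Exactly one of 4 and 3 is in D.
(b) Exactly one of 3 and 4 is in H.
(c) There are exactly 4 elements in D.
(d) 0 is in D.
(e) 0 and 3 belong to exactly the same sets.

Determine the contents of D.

From (d): 0 ∈ D.
(e): 3 matches 0: 3 ∈ D.
(a) (exactly one): 4 ∉ D.
(c): only 4 candidates remain for D, so all are in.

D = {0, 1, 2, 3}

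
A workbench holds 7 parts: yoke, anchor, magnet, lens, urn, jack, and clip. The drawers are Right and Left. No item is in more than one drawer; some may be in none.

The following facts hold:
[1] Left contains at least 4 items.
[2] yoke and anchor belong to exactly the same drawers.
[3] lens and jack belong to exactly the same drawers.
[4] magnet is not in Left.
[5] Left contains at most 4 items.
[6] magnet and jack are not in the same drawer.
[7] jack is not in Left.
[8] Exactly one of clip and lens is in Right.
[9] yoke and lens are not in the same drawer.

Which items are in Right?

From (4): magnet ∉ Left.
From (7): jack ∉ Left.
(3): lens matches jack: lens ∉ Left.
(1): only 4 candidates remain for Left, so all are in.
(8) (exactly one): lens ∈ Right.
(3): jack matches lens: jack ∈ Right.
(6): magnet ∉ Right.

Right = {jack, lens}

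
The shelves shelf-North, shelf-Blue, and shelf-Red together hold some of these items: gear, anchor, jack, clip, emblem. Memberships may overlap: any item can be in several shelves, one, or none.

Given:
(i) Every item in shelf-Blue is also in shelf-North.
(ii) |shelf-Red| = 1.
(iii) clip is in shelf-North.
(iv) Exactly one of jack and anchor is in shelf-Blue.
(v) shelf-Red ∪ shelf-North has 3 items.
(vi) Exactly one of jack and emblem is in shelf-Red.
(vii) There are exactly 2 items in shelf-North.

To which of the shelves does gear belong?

gear: none

From (iii): clip ∈ shelf-North.
Suppose gear ∈ shelf-North: no assignment then satisfies all the clues, so gear ∉ shelf-North.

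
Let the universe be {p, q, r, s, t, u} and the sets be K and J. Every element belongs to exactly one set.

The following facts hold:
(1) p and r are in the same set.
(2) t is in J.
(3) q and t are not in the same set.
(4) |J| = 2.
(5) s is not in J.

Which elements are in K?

From (2): t ∈ J.
From (5): s ∉ J.
(3): q ∉ J.
Only one set left: q ∈ K.
Only one set left: s ∈ K.
Suppose p ∉ K: no assignment then satisfies all the clues, so p ∈ K.

K = {p, q, r, s}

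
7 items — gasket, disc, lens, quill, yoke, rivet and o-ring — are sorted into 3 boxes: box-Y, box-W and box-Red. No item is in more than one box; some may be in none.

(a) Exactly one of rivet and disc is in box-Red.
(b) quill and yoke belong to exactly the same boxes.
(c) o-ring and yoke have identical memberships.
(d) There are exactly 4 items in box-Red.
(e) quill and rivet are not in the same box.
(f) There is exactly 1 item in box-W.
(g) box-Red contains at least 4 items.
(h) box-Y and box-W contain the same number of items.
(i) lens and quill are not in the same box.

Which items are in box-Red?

box-Red = {disc, o-ring, quill, yoke}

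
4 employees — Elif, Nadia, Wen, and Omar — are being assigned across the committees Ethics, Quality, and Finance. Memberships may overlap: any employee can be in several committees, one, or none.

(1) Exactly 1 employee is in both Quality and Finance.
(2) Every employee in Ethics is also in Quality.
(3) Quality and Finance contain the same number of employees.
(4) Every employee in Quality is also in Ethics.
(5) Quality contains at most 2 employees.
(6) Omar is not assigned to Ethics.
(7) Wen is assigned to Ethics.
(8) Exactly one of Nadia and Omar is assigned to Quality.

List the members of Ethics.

From (6): Omar ∉ Ethics.
From (7): Wen ∈ Ethics.
(2) with Wen ∈ Ethics: Wen ∈ Quality.
(4) contrapositive: Omar ∉ Quality.
(8) (exactly one): Nadia ∈ Quality.
(4) with Nadia ∈ Quality: Nadia ∈ Ethics.
(5): Quality already has 2, so the rest are out.
(2) contrapositive: Elif ∉ Ethics.

Ethics = {Nadia, Wen}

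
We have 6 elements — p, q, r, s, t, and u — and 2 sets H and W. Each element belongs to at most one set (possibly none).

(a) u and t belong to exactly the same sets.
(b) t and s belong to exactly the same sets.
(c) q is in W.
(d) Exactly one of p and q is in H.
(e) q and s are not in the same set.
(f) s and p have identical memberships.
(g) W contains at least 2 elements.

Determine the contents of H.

H = {p, s, t, u}

From (c): q ∈ W.
(d) (exactly one): p ∈ H.
(e): s ∉ W.
(f): s matches p: s ∈ H.
(b): t matches s: t ∈ H.
(a): u matches t: u ∈ H.
(g): only 2 candidates remain for W, so all are in.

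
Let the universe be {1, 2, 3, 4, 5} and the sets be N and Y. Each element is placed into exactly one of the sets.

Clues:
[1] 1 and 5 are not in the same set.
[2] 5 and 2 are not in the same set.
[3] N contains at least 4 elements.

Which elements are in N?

N = {1, 2, 3, 4}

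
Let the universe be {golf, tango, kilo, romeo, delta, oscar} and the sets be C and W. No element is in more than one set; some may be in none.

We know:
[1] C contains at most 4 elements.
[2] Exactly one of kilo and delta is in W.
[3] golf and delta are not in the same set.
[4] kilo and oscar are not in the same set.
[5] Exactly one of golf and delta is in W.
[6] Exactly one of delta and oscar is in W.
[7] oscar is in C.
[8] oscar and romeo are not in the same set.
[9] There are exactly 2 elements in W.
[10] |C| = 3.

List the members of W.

From (7): oscar ∈ C.
(4): kilo ∉ C.
(6) (exactly one): delta ∈ W.
(8): romeo ∉ C.
(10): only 3 candidates remain for C, so all are in.
(2) (exactly one): kilo ∉ W.
(9): only 2 candidates remain for W, so all are in.

W = {delta, romeo}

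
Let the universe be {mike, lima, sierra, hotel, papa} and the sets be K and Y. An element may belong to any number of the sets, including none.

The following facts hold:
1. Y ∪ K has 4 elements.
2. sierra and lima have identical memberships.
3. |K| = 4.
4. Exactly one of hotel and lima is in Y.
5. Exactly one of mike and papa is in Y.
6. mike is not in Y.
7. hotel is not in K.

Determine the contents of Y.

Y = {lima, papa, sierra}

From (6): mike ∉ Y.
From (7): hotel ∉ K.
(3): only 4 candidates remain for K, so all are in.
(5) (exactly one): papa ∈ Y.
Suppose lima ∉ Y: no assignment then satisfies all the clues, so lima ∈ Y.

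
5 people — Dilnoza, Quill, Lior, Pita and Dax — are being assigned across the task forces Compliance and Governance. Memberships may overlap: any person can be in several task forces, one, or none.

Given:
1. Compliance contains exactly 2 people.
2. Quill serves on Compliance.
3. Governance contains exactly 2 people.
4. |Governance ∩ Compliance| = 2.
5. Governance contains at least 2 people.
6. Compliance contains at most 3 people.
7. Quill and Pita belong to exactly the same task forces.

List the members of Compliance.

Compliance = {Pita, Quill}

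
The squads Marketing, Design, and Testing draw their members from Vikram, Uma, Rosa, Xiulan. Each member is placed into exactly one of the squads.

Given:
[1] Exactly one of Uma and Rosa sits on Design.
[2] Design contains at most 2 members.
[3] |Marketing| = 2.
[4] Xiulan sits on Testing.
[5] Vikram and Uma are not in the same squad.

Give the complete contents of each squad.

Marketing = {Rosa, Vikram}; Design = {Uma}; Testing = {Xiulan}

From (4): Xiulan ∈ Testing.
Suppose Vikram ∉ Marketing: no assignment then satisfies all the clues, so Vikram ∈ Marketing.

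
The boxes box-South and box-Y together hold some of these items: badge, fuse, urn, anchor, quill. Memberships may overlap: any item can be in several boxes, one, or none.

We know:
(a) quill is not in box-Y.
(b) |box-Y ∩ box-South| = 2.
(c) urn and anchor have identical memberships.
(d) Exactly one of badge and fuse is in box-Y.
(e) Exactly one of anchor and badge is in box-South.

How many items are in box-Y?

3

From (a): quill ∉ box-Y.
Suppose badge ∈ box-South: no assignment then satisfies all the clues, so badge ∉ box-South.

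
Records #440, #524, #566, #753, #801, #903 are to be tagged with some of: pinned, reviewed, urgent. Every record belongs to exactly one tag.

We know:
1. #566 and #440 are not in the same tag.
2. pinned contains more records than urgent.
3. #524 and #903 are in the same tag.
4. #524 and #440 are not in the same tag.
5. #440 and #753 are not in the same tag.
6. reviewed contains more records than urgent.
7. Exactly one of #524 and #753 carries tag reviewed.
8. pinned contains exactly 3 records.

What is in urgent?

urgent = {#440}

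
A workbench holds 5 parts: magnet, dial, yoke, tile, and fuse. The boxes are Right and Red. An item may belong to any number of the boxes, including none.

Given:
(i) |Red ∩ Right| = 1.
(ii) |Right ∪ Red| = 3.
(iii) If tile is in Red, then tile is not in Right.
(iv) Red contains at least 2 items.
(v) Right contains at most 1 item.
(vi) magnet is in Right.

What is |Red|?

3

From (vi): magnet ∈ Right.
(v): Right already has 1, so the rest are out.
Suppose magnet ∉ Red: no assignment then satisfies all the clues, so magnet ∈ Red.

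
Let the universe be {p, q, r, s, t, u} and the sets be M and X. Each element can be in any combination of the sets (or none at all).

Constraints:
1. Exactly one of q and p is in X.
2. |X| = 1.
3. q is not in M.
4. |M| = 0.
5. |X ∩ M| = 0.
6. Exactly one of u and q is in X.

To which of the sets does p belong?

From (3): q ∉ M.
(4): M already has 0, so the rest are out.
Suppose p ∈ X: no assignment then satisfies all the clues, so p ∉ X.

p: none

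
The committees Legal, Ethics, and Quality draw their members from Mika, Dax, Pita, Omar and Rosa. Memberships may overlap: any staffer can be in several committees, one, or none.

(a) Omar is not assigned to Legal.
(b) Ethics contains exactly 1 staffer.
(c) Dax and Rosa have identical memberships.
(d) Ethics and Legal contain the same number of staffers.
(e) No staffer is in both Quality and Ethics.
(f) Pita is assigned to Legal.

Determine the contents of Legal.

Legal = {Pita}

From (a): Omar ∉ Legal.
From (f): Pita ∈ Legal.
Suppose Mika ∈ Legal: no assignment then satisfies all the clues, so Mika ∉ Legal.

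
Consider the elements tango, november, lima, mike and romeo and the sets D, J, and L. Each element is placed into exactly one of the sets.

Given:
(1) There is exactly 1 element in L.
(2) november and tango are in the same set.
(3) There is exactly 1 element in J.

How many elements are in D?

3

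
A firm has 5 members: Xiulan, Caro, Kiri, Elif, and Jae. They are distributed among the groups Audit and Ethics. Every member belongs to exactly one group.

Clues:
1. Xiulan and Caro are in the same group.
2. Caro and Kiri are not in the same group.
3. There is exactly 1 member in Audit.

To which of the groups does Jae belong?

Jae: Ethics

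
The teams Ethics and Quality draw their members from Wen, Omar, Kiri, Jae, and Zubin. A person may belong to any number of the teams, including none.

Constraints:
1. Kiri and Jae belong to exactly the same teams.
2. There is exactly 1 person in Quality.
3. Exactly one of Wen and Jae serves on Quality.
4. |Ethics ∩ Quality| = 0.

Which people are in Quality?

Quality = {Wen}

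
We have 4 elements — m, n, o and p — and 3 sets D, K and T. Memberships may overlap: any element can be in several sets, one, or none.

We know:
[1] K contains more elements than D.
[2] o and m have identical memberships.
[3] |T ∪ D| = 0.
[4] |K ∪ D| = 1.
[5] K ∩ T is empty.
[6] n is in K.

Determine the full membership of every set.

D = {}; K = {n}; T = {}

From (6): n ∈ K.
(5) (disjoint): n ∉ T.
Suppose m ∈ D: no assignment then satisfies all the clues, so m ∉ D.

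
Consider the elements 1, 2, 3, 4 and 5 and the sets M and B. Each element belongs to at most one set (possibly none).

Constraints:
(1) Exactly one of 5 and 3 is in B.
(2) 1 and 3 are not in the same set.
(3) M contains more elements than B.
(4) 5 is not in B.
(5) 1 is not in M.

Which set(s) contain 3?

From (4): 5 ∉ B.
From (5): 1 ∉ M.
(1) (exactly one): 3 ∈ B.
(2): 1 ∉ B.

3: B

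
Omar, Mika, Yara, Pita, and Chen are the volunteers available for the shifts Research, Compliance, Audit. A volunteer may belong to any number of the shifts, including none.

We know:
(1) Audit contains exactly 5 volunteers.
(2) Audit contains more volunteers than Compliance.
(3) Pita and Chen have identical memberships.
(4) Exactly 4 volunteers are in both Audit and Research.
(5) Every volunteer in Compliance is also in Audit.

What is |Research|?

4

(1): only 5 candidates remain for Audit, so all are in.
Suppose Pita ∉ Research: no assignment then satisfies all the clues, so Pita ∈ Research.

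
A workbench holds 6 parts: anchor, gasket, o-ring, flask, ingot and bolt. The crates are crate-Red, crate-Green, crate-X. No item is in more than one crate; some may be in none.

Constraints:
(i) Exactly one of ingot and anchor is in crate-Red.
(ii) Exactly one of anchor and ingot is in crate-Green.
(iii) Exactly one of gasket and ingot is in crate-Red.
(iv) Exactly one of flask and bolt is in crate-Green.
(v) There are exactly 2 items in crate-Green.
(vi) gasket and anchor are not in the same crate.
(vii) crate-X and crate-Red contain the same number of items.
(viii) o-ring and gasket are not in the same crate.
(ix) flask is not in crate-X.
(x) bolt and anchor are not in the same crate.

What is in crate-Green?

crate-Green = {anchor, flask}

From (ix): flask ∉ crate-X.
Suppose anchor ∉ crate-Green: no assignment then satisfies all the clues, so anchor ∈ crate-Green.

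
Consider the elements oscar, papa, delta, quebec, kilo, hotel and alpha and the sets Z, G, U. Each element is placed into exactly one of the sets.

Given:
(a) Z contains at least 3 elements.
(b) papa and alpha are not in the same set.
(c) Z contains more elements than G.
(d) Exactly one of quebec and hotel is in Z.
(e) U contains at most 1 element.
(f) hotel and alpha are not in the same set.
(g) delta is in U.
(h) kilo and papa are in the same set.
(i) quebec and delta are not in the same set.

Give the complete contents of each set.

Z = {hotel, kilo, oscar, papa}; G = {alpha, quebec}; U = {delta}

From (g): delta ∈ U.
(e): U already has 1, so the rest are out.
Suppose oscar ∉ Z: no assignment then satisfies all the clues, so oscar ∈ Z.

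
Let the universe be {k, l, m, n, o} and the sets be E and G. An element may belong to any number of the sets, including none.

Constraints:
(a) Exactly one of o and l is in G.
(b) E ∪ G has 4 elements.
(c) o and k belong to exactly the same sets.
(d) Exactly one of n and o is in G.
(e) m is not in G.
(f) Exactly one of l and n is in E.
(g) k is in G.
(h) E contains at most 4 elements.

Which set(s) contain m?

m: E

From (e): m ∉ G.
From (g): k ∈ G.
(c): o matches k: o ∈ G.
(d) (exactly one): n ∉ G.
(a) (exactly one): l ∉ G.
Suppose m ∉ E: no assignment then satisfies all the clues, so m ∈ E.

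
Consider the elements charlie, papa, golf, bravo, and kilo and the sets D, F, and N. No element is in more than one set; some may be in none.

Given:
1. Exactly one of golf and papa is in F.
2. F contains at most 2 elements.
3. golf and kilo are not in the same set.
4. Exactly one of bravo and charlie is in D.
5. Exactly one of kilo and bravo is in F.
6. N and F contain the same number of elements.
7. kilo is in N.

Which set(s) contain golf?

golf: F

From (7): kilo ∈ N.
(3): golf ∉ N.
(5) (exactly one): bravo ∈ F.
(4) (exactly one): charlie ∈ D.
Suppose golf ∈ D: no assignment then satisfies all the clues, so golf ∉ D.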